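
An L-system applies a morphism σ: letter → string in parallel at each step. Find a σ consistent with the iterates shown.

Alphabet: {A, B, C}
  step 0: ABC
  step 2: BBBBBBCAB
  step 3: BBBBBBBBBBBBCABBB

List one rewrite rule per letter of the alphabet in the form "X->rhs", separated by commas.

A->B, B->BB, C->CA

  step 2 ⇒ step 3: BBBBBBCAB ⇒ BB·BB·BB·BB·BB·BB·CA·B·BB
    A ↦ B
    B ↦ BB
    C ↦ CA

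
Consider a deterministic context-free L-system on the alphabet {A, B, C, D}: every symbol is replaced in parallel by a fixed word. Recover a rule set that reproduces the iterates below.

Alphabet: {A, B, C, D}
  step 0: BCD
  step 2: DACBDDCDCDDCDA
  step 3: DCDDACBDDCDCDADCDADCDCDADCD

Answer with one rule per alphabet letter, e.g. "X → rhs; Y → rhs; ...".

A->D, B->CBD, C->DA, D->DC

  step 2 ⇒ step 3: DACBDDCDCDDCDA ⇒ DC·D·DA·CBD·DC·DC·DA·DC·DA·DC·DC·DA·DC·D
    A ↦ D
    B ↦ CBD
    C ↦ DA
    D ↦ DC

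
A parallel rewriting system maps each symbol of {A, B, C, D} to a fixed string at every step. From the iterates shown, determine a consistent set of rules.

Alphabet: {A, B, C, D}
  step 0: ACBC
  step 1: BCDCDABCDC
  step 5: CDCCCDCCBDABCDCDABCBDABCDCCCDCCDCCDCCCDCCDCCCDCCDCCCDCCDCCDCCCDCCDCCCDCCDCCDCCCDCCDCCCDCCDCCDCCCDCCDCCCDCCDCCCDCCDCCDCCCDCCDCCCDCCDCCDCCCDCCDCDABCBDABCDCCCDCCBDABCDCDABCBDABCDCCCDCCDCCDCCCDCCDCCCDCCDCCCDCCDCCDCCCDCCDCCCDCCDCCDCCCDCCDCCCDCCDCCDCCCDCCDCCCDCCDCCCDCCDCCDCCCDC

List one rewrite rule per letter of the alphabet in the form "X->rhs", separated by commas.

A->B, B->DAB, C->CDC, D->C

  step 0 ⇒ step 1: ACBC ⇒ B·CDC·DAB·CDC
    A ↦ B
    B ↦ DAB
    C ↦ CDC
    D ↦ C  (constrained at step 1)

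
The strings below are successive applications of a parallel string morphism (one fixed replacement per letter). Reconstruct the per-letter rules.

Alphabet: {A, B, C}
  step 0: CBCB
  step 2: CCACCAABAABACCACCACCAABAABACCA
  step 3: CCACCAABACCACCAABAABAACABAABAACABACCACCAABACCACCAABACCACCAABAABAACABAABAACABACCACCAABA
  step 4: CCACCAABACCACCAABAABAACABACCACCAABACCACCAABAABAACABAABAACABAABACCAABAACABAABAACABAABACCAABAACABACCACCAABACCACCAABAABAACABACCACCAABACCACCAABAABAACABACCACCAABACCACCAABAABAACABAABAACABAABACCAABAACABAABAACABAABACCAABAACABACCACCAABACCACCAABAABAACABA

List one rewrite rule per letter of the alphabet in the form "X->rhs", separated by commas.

A->ABA, B->AC, C->CCA

  step 3 ⇒ step 4: CCACCAABACCACCAABAABAACABAABAACABACCACCAABACCACCAABACCACCAABAABAACABAABAACABACCACCAABA ⇒ CCA·CCA·ABA·CCA·CCA·ABA·ABA·AC·ABA·CCA·CCA·ABA·CCA·CCA·ABA·ABA·AC·ABA·ABA·AC·ABA·ABA·CCA·ABA·AC·ABA·ABA·AC·ABA·ABA·CCA·ABA·AC·ABA·CCA·CCA·ABA·CCA·CCA·ABA·ABA·AC·ABA·CCA·CCA·ABA·CCA·CCA·ABA·ABA·AC·ABA·CCA·CCA·ABA·CCA·CCA·ABA·ABA·AC·ABA·ABA·AC·ABA·ABA·CCA·ABA·AC·ABA·ABA·AC·ABA·ABA·CCA·ABA·AC·ABA·CCA·CCA·ABA·CCA·CCA·ABA·ABA·AC·ABA
    A ↦ ABA
    B ↦ AC
    C ↦ CCA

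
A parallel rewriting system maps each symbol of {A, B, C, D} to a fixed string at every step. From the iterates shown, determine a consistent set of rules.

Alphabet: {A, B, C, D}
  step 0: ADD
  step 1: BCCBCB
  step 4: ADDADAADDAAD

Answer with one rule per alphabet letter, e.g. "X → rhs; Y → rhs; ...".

  step 0 ⇒ step 1: ADD ⇒ BC·CB·CB
    A ↦ BC
    D ↦ CB
    B ↦ A  (constrained at step 1)
    C ↦ D  (constrained at step 1)

A->BC, B->A, C->D, D->CB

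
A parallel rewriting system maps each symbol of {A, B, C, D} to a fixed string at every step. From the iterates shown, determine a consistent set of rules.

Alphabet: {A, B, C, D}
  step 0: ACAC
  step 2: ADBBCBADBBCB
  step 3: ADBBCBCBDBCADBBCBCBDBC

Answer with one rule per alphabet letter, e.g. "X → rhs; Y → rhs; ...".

  step 2 ⇒ step 3: ADBBCBADBBCB ⇒ AD·B·BC·BC·BD·BC·AD·B·BC·BC·BD·BC
    A ↦ AD
    B ↦ BC
    C ↦ BD
    D ↦ B

A->AD, B->BC, C->BD, D->B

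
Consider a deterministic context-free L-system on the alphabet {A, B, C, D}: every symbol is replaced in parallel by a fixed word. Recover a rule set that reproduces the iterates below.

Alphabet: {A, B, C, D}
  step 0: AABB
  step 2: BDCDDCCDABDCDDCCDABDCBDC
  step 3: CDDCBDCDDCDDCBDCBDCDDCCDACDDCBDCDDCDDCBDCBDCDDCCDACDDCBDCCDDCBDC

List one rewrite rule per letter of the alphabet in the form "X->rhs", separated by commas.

A->CDA, B->C, C->BDC, D->DDC

  step 2 ⇒ step 3: BDCDDCCDABDCDDCCDABDCBDC ⇒ C·DDC·BDC·DDC·DDC·BDC·BDC·DDC·CDA·C·DDC·BDC·DDC·DDC·BDC·BDC·DDC·CDA·C·DDC·BDC·C·DDC·BDC
    A ↦ CDA
    B ↦ C
    C ↦ BDC
    D ↦ DDC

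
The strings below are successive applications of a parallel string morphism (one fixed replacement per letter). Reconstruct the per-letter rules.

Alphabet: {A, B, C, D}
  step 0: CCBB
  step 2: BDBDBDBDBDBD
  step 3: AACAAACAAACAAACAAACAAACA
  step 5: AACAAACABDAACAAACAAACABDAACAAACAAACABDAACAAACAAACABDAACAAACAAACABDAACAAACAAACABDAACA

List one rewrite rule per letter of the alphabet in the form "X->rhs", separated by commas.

A->BD, B->AA, C->A, D->CA

  step 2 ⇒ step 3: BDBDBDBDBDBD ⇒ AA·CA·AA·CA·AA·CA·AA·CA·AA·CA·AA·CA
    B ↦ AA
    D ↦ CA
    A ↦ BD  (constrained at step 3)
    C ↦ A  (constrained at step 0)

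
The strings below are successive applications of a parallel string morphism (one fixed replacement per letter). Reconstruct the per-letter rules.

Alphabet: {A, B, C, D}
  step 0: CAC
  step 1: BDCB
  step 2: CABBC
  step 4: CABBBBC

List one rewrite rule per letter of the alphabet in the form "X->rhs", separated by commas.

  step 1 ⇒ step 2: BDCB ⇒ C·AB·B·C
    B ↦ C
    C ↦ B
    D ↦ AB
  step 0 ⇒ step 1: CAC ⇒ B·DC·B
    A ↦ DC

A->DC, B->C, C->B, D->AB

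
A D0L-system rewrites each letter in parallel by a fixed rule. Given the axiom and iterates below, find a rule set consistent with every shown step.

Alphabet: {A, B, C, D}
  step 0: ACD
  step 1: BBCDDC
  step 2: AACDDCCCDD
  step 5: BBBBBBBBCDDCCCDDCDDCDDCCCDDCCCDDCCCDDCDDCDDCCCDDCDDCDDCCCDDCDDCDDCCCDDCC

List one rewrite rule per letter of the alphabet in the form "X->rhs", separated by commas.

A->BB, B->A, C->CDD, D->C

  step 1 ⇒ step 2: BBCDDC ⇒ A·A·CDD·C·C·CDD
    B ↦ A
    C ↦ CDD
    D ↦ C
  step 0 ⇒ step 1: ACD ⇒ BB·CDD·C
    A ↦ BB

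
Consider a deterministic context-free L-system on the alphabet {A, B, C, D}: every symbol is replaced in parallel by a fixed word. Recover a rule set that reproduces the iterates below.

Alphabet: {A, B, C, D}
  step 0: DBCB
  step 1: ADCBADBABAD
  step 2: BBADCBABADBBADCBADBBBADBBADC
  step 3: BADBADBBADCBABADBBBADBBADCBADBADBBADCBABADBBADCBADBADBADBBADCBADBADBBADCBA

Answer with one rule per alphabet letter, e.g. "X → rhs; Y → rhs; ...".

A->BB, B->BAD, C->BA, D->ADC

  step 2 ⇒ step 3: BBADCBABADBBADCBADBBBADBBADC ⇒ BAD·BAD·BB·ADC·BA·BAD·BB·BAD·BB·ADC·BAD·BAD·BB·ADC·BA·BAD·BB·ADC·BAD·BAD·BAD·BB·ADC·BAD·BAD·BB·ADC·BA
    A ↦ BB
    B ↦ BAD
    C ↦ BA
    D ↦ ADC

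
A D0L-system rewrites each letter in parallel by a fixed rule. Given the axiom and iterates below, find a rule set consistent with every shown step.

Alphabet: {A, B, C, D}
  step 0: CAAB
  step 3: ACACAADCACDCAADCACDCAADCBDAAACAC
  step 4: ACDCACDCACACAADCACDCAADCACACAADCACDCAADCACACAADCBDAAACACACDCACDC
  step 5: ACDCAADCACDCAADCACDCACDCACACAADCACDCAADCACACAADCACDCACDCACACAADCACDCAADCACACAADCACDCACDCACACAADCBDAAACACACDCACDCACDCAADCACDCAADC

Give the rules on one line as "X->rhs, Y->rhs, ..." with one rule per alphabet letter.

A->AC, B->BD, C->DC, D->AA

  step 4 ⇒ step 5: ACDCACDCACACAADCACDCAADCACACAADCACDCAADCACACAADCBDAAACACACDCACDC ⇒ AC·DC·AA·DC·AC·DC·AA·DC·AC·DC·AC·DC·AC·AC·AA·DC·AC·DC·AA·DC·AC·AC·AA·DC·AC·DC·AC·DC·AC·AC·AA·DC·AC·DC·AA·DC·AC·AC·AA·DC·AC·DC·AC·DC·AC·AC·AA·DC·BD·AA·AC·AC·AC·DC·AC·DC·AC·DC·AA·DC·AC·DC·AA·DC
    A ↦ AC
    B ↦ BD
    C ↦ DC
    D ↦ AA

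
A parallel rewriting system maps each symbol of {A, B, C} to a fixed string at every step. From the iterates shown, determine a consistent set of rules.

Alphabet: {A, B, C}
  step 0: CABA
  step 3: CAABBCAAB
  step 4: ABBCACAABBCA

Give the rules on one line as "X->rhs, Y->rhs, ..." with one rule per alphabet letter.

  step 3 ⇒ step 4: CAABBCAAB ⇒ A·B·B·CA·CA·A·B·B·CA
    A ↦ B
    B ↦ CA
    C ↦ A

A->B, B->CA, C->A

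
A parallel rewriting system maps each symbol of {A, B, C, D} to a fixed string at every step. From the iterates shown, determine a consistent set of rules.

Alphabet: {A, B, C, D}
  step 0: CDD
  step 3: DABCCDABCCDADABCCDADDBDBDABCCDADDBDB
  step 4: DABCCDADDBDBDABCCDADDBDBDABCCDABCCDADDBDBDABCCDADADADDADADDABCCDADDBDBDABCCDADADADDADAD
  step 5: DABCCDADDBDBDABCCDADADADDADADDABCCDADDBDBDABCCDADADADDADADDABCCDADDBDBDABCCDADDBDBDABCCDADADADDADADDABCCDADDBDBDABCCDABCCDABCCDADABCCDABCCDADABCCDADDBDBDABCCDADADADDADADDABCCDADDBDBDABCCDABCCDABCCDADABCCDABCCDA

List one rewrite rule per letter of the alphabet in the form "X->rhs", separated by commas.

  step 4 ⇒ step 5: DABCCDADDBDBDABCCDADDBDBDABCCDABCCDADDBDBDABCCDADADADDADADDABCCDADDBDBDABCCDADADADDADAD ⇒ DA·BCC·DAD·DB·DB·DA·BCC·DA·DA·DAD·DA·DAD·DA·BCC·DAD·DB·DB·DA·BCC·DA·DA·DAD·DA·DAD·DA·BCC·DAD·DB·DB·DA·BCC·DAD·DB·DB·DA·BCC·DA·DA·DAD·DA·DAD·DA·BCC·DAD·DB·DB·DA·BCC·DA·BCC·DA·BCC·DA·DA·BCC·DA·BCC·DA·DA·BCC·DAD·DB·DB·DA·BCC·DA·DA·DAD·DA·DAD·DA·BCC·DAD·DB·DB·DA·BCC·DA·BCC·DA·BCC·DA·DA·BCC·DA·BCC·DA
    A ↦ BCC
    B ↦ DAD
    C ↦ DB
    D ↦ DA

A->BCC, B->DAD, C->DB, D->DA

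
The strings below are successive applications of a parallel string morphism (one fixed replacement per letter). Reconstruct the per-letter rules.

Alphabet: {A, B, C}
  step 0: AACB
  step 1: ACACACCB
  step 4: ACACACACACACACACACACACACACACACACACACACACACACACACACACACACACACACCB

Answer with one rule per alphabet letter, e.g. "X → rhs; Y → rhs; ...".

  step 0 ⇒ step 1: AACB ⇒ AC·AC·AC·CB
    A ↦ AC
    B ↦ CB
    C ↦ AC

A->AC, B->CB, C->AC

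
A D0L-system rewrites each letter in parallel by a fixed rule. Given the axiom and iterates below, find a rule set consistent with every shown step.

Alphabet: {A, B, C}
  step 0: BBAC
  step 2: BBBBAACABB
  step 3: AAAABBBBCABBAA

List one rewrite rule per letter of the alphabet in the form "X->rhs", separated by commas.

  step 2 ⇒ step 3: BBBBAACABB ⇒ A·A·A·A·BB·BB·CA·BB·A·A
    A ↦ BB
    B ↦ A
    C ↦ CA

A->BB, B->A, C->CA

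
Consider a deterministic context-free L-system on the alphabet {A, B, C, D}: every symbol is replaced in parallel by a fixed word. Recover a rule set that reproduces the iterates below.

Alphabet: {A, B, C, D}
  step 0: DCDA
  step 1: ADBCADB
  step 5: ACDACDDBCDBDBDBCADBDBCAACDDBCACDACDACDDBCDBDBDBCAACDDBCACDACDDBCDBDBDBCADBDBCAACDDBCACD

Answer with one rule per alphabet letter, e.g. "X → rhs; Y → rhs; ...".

  step 0 ⇒ step 1: DCDA ⇒ A·DBC·A·DB
    A ↦ DB
    C ↦ DBC
    D ↦ A
    B ↦ CD  (constrained at step 1)

A->DB, B->CD, C->DBC, D->A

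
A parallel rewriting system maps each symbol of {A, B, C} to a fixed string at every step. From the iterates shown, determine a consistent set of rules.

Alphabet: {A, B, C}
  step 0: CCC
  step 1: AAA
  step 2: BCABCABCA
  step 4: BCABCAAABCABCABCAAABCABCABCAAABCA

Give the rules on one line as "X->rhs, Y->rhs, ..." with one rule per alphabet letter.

  step 1 ⇒ step 2: AAA ⇒ BCA·BCA·BCA
    A ↦ BCA
    B ↦ A  (constrained at step 2)
  step 0 ⇒ step 1: CCC ⇒ A·A·A
    C ↦ A

A->BCA, B->A, C->A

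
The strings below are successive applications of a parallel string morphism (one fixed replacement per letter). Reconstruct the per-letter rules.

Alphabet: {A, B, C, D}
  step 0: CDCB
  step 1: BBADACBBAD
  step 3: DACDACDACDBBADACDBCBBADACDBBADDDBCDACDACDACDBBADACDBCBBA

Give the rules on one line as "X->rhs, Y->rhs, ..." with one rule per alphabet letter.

  step 0 ⇒ step 1: CDCB ⇒ BBA·DAC·BBA·D
    B ↦ D
    C ↦ BBA
    D ↦ DAC
    A ↦ DBC  (constrained at step 1)

A->DBC, B->D, C->BBA, D->DAC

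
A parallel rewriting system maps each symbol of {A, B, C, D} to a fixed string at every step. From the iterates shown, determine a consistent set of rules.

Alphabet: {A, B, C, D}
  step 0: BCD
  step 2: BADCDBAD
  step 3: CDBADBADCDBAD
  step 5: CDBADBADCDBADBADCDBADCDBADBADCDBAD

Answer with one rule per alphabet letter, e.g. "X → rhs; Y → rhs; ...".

A->B, B->CD, C->B, D->AD

  step 2 ⇒ step 3: BADCDBAD ⇒ CD·B·AD·B·AD·CD·B·AD
    A ↦ B
    B ↦ CD
    C ↦ B
    D ↦ AD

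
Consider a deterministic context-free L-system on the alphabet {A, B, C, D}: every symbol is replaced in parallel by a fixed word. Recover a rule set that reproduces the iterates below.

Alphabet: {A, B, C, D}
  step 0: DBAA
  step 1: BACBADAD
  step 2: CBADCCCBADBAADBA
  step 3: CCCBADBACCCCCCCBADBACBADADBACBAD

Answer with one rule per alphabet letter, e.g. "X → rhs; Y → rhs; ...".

A->AD, B->CB, C->CC, D->BA

  step 2 ⇒ step 3: CBADCCCBADBAADBA ⇒ CC·CB·AD·BA·CC·CC·CC·CB·AD·BA·CB·AD·AD·BA·CB·AD
    A ↦ AD
    B ↦ CB
    C ↦ CC
    D ↦ BA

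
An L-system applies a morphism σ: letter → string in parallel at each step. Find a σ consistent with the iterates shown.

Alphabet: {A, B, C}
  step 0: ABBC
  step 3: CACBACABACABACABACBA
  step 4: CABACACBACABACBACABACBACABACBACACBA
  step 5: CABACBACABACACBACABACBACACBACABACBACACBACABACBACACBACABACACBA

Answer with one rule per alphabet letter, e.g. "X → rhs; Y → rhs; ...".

  step 4 ⇒ step 5: CABACACBACABACBACABACBACABACBACACBA ⇒ CA·BA·C·BA·CA·BA·CA·C·BA·CA·BA·C·BA·CA·C·BA·CA·BA·C·BA·CA·C·BA·CA·BA·C·BA·CA·C·BA·CA·BA·CA·C·BA
    A ↦ BA
    B ↦ C
    C ↦ CA

A->BA, B->C, C->CA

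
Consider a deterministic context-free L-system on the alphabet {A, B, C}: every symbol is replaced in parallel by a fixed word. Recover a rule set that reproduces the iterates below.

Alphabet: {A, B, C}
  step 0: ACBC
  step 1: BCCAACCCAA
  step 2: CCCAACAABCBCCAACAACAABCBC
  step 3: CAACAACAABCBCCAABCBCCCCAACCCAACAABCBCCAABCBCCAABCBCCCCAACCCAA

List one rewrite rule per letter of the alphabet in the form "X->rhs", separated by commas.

  step 2 ⇒ step 3: CCCAACAABCBCCAACAACAABCBC ⇒ CAA·CAA·CAA·BC·BC·CAA·BC·BC·CC·CAA·CC·CAA·CAA·BC·BC·CAA·BC·BC·CAA·BC·BC·CC·CAA·CC·CAA
    A ↦ BC
    B ↦ CC
    C ↦ CAA

A->BC, B->CC, C->CAA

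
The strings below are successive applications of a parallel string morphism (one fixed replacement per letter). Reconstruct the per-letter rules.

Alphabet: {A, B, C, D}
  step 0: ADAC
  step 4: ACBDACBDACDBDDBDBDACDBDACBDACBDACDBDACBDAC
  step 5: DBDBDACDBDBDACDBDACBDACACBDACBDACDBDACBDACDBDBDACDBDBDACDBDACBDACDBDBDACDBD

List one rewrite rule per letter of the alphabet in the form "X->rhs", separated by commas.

A->DB, B->BD, C->D, D->AC

  step 4 ⇒ step 5: ACBDACBDACDBDDBDBDACDBDACBDACBDACDBDACBDAC ⇒ DB·D·BD·AC·DB·D·BD·AC·DB·D·AC·BD·AC·AC·BD·AC·BD·AC·DB·D·AC·BD·AC·DB·D·BD·AC·DB·D·BD·AC·DB·D·AC·BD·AC·DB·D·BD·AC·DB·D
    A ↦ DB
    B ↦ BD
    C ↦ D
    D ↦ AC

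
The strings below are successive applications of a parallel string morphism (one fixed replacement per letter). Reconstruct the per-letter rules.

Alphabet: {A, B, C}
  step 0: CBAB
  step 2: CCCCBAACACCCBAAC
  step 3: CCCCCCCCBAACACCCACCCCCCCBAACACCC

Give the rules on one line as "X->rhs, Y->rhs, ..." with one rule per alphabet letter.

A->AC, B->BA, C->CC

  step 2 ⇒ step 3: CCCCBAACACCCBAAC ⇒ CC·CC·CC·CC·BA·AC·AC·CC·AC·CC·CC·CC·BA·AC·AC·CC
    A ↦ AC
    B ↦ BA
    C ↦ CC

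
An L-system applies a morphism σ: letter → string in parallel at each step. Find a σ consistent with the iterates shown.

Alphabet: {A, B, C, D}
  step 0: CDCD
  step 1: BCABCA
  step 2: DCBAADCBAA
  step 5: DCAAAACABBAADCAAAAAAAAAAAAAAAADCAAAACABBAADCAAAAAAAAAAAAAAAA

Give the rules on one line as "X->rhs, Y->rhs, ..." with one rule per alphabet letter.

A->AA, B->DC, C->B, D->CA

  step 1 ⇒ step 2: BCABCA ⇒ DC·B·AA·DC·B·AA
    A ↦ AA
    B ↦ DC
    C ↦ B
  step 0 ⇒ step 1: CDCD ⇒ B·CA·B·CA
    D ↦ CA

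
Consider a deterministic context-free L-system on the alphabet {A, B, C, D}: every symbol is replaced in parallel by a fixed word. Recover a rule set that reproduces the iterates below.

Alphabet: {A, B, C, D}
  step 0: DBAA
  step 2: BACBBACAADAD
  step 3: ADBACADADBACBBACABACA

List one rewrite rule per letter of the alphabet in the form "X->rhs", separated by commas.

  step 2 ⇒ step 3: BACBBACAADAD ⇒ AD·B·AC·AD·AD·B·AC·B·B·ACA·B·ACA
    A ↦ B
    B ↦ AD
    C ↦ AC
    D ↦ ACA

A->B, B->AD, C->AC, D->ACA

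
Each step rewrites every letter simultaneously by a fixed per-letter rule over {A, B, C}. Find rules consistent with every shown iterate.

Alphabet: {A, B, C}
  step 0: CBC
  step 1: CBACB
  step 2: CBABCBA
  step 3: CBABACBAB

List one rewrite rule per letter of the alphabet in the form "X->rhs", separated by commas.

A->B, B->A, C->CB

  step 2 ⇒ step 3: CBABCBA ⇒ CB·A·B·A·CB·A·B
    A ↦ B
    B ↦ A
    C ↦ CB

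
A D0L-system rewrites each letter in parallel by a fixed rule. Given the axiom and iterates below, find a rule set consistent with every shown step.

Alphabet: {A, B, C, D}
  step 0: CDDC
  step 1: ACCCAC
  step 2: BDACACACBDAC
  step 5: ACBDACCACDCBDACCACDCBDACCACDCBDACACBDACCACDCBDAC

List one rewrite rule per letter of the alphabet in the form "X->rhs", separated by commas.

A->BD, B->D, C->AC, D->C

  step 1 ⇒ step 2: ACCCAC ⇒ BD·AC·AC·AC·BD·AC
    A ↦ BD
    C ↦ AC
    B ↦ D  (constrained at step 2)
  step 0 ⇒ step 1: CDDC ⇒ AC·C·C·AC
    D ↦ C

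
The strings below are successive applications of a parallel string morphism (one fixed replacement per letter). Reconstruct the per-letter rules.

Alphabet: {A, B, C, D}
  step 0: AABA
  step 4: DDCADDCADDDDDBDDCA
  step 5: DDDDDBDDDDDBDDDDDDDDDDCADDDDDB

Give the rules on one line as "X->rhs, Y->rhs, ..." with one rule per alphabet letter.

A->B, B->CA, C->D, D->DD

  step 4 ⇒ step 5: DDCADDCADDDDDBDDCA ⇒ DD·DD·D·B·DD·DD·D·B·DD·DD·DD·DD·DD·CA·DD·DD·D·B
    A ↦ B
    B ↦ CA
    C ↦ D
    D ↦ DD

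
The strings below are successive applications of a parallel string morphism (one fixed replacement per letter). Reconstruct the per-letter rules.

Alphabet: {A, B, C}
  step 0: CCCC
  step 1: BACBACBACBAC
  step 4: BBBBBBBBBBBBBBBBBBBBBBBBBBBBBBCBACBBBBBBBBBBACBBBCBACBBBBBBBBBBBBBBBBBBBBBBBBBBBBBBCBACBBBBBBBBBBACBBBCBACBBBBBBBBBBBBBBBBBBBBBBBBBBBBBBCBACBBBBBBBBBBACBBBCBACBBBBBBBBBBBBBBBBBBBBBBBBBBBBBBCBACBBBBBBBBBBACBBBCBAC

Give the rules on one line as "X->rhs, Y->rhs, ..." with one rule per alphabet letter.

A->C, B->BBB, C->BAC

  step 0 ⇒ step 1: CCCC ⇒ BAC·BAC·BAC·BAC
    C ↦ BAC
    A ↦ C  (constrained at step 1)
    B ↦ BBB  (constrained at step 1)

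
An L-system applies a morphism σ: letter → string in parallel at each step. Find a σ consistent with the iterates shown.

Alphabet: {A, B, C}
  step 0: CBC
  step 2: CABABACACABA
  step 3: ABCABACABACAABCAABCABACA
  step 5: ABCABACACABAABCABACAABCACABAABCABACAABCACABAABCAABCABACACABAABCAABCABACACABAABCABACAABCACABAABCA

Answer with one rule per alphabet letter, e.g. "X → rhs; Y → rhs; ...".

  step 2 ⇒ step 3: CABABACACABA ⇒ AB·CA·BA·CA·BA·CA·AB·CA·AB·CA·BA·CA
    A ↦ CA
    B ↦ BA
    C ↦ AB

A->CA, B->BA, C->AB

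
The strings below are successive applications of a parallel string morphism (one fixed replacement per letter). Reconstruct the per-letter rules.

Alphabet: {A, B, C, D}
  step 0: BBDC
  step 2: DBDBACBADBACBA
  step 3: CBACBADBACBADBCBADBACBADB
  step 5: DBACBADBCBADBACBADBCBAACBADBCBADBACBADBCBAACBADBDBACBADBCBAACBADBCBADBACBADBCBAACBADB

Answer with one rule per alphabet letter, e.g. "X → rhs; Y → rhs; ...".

  step 2 ⇒ step 3: DBDBACBADBACBA ⇒ CB·A·CB·A·DB·ACB·A·DB·CB·A·DB·ACB·A·DB
    A ↦ DB
    B ↦ A
    C ↦ ACB
    D ↦ CB

A->DB, B->A, C->ACB, D->CB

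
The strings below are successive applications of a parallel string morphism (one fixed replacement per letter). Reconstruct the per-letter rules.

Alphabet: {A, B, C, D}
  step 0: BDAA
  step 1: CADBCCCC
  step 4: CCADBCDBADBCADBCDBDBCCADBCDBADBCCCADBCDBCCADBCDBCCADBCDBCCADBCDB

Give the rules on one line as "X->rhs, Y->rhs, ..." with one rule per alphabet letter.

A->CC, B->C, C->DB, D->ADB

  step 0 ⇒ step 1: BDAA ⇒ C·ADB·CC·CC
    A ↦ CC
    B ↦ C
    D ↦ ADB
    C ↦ DB  (constrained at step 1)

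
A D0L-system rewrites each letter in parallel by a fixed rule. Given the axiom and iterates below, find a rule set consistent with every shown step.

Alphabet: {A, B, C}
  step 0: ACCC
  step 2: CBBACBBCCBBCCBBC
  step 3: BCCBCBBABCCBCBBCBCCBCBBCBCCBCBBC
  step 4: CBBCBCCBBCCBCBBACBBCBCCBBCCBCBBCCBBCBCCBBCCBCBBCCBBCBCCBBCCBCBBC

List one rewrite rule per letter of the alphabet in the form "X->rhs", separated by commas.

A->BA, B->CB, C->BC

  step 3 ⇒ step 4: BCCBCBBABCCBCBBCBCCBCBBCBCCBCBBC ⇒ CB·BC·BC·CB·BC·CB·CB·BA·CB·BC·BC·CB·BC·CB·CB·BC·CB·BC·BC·CB·BC·CB·CB·BC·CB·BC·BC·CB·BC·CB·CB·BC
    A ↦ BA
    B ↦ CB
    C ↦ BC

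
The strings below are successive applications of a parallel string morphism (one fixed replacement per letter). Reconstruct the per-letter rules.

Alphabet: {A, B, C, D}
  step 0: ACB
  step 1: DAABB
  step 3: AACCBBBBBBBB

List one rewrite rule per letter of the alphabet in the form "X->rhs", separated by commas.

A->D, B->BB, C->AA, D->C

  step 0 ⇒ step 1: ACB ⇒ D·AA·BB
    A ↦ D
    B ↦ BB
    C ↦ AA
    D ↦ C  (constrained at step 1)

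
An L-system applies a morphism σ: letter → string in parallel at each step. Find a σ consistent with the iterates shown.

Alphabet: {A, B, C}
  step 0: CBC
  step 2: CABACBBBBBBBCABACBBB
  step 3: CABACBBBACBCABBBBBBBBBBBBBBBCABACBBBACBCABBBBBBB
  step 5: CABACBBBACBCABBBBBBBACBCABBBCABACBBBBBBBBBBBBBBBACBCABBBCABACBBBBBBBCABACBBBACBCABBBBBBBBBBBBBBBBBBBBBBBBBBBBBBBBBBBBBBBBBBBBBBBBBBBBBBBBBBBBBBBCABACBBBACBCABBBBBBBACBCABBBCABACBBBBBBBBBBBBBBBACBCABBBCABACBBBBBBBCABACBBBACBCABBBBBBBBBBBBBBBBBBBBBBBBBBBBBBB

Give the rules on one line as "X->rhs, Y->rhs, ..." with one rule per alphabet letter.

  step 2 ⇒ step 3: CABACBBBBBBBCABACBBB ⇒ CAB·ACB·BB·ACB·CAB·BB·BB·BB·BB·BB·BB·BB·CAB·ACB·BB·ACB·CAB·BB·BB·BB
    A ↦ ACB
    B ↦ BB
    C ↦ CAB

A->ACB, B->BB, C->CAB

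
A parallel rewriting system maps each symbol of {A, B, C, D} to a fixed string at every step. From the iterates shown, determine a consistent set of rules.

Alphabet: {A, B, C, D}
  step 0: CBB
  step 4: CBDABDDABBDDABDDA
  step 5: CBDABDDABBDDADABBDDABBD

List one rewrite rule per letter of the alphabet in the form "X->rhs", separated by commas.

  step 4 ⇒ step 5: CBDABDDABBDDABDDA ⇒ CB·DA·B·D·DA·B·B·D·DA·DA·B·B·D·DA·B·B·D
    A ↦ D
    B ↦ DA
    C ↦ CB
    D ↦ B

A->D, B->DA, C->CB, D->B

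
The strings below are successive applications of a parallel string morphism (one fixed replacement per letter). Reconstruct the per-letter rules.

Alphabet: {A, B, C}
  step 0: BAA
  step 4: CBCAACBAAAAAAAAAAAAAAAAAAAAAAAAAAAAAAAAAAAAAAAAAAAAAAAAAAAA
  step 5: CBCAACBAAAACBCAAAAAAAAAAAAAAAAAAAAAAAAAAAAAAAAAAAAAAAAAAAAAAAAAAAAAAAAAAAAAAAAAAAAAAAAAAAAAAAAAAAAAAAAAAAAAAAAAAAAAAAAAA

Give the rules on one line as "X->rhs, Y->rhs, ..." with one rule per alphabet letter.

  step 4 ⇒ step 5: CBCAACBAAAAAAAAAAAAAAAAAAAAAAAAAAAAAAAAAAAAAAAAAAAAAAAAAAAA ⇒ CB·CAA·CB·AA·AA·CB·CAA·AA·AA·AA·AA·AA·AA·AA·AA·AA·AA·AA·AA·AA·AA·AA·AA·AA·AA·AA·AA·AA·AA·AA·AA·AA·AA·AA·AA·AA·AA·AA·AA·AA·AA·AA·AA·AA·AA·AA·AA·AA·AA·AA·AA·AA·AA·AA·AA·AA·AA·AA·AA
    A ↦ AA
    B ↦ CAA
    C ↦ CB

A->AA, B->CAA, C->CB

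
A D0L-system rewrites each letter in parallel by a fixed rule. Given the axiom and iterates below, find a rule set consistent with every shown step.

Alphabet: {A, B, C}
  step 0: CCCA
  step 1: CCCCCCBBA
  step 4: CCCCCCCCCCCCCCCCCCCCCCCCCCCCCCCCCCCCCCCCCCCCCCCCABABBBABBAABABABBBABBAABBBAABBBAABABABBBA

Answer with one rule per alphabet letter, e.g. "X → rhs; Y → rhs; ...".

A->BBA, B->AB, C->CC

  step 0 ⇒ step 1: CCCA ⇒ CC·CC·CC·BBA
    A ↦ BBA
    C ↦ CC
    B ↦ AB  (constrained at step 1)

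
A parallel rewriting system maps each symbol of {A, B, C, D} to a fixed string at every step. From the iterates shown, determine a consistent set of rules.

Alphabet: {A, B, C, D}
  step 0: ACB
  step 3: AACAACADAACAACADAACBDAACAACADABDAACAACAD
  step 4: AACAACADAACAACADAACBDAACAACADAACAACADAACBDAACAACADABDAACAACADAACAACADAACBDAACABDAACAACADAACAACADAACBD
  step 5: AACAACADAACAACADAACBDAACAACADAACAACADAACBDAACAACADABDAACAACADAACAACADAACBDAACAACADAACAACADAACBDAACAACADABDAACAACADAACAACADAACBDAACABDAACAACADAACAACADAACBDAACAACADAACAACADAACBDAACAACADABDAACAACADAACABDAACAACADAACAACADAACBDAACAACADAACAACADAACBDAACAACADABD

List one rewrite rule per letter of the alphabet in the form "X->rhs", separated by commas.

A->AAC, B->A, C->AD, D->BD

  step 4 ⇒ step 5: AACAACADAACAACADAACBDAACAACADAACAACADAACBDAACAACADABDAACAACADAACAACADAACBDAACABDAACAACADAACAACADAACBD ⇒ AAC·AAC·AD·AAC·AAC·AD·AAC·BD·AAC·AAC·AD·AAC·AAC·AD·AAC·BD·AAC·AAC·AD·A·BD·AAC·AAC·AD·AAC·AAC·AD·AAC·BD·AAC·AAC·AD·AAC·AAC·AD·AAC·BD·AAC·AAC·AD·A·BD·AAC·AAC·AD·AAC·AAC·AD·AAC·BD·AAC·A·BD·AAC·AAC·AD·AAC·AAC·AD·AAC·BD·AAC·AAC·AD·AAC·AAC·AD·AAC·BD·AAC·AAC·AD·A·BD·AAC·AAC·AD·AAC·A·BD·AAC·AAC·AD·AAC·AAC·AD·AAC·BD·AAC·AAC·AD·AAC·AAC·AD·AAC·BD·AAC·AAC·AD·A·BD
    A ↦ AAC
    B ↦ A
    C ↦ AD
    D ↦ BD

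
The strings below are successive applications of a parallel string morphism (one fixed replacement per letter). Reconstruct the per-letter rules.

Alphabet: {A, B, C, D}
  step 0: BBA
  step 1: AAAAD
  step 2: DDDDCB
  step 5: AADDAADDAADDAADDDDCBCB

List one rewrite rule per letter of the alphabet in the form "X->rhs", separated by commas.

A->D, B->AA, C->B, D->CB

  step 1 ⇒ step 2: AAAAD ⇒ D·D·D·D·CB
    A ↦ D
    D ↦ CB
  step 0 ⇒ step 1: BBA ⇒ AA·AA·D
    B ↦ AA
    C ↦ B  (constrained at step 2)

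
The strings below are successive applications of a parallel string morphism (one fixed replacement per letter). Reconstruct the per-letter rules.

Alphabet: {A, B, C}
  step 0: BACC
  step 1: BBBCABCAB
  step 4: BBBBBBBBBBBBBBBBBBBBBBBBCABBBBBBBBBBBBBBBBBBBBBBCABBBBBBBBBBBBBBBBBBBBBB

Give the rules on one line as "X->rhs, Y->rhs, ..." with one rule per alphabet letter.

  step 0 ⇒ step 1: BACC ⇒ BB·B·CAB·CAB
    A ↦ B
    B ↦ BB
    C ↦ CAB

A->B, B->BB, C->CAB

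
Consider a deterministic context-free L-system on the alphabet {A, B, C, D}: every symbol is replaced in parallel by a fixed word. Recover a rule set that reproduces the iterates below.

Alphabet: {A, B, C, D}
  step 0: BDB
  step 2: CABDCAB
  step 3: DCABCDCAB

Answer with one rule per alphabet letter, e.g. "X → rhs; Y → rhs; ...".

  step 2 ⇒ step 3: CABDCAB ⇒ D·C·AB·C·D·C·AB
    A ↦ C
    B ↦ AB
    C ↦ D
    D ↦ C

A->C, B->AB, C->D, D->C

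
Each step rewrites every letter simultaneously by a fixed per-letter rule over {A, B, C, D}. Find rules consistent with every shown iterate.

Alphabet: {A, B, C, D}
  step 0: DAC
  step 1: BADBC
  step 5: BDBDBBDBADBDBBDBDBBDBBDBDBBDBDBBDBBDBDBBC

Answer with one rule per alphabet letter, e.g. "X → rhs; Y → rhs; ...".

A->AD, B->DB, C->BC, D->B

  step 0 ⇒ step 1: DAC ⇒ B·AD·BC
    A ↦ AD
    C ↦ BC
    D ↦ B
    B ↦ DB  (constrained at step 1)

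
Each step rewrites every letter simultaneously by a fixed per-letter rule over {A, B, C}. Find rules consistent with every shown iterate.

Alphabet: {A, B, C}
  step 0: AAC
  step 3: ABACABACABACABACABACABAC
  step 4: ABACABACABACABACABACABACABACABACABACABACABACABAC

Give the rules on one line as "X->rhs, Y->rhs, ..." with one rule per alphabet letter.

  step 3 ⇒ step 4: ABACABACABACABACABACABAC ⇒ AB·AC·AB·AC·AB·AC·AB·AC·AB·AC·AB·AC·AB·AC·AB·AC·AB·AC·AB·AC·AB·AC·AB·AC
    A ↦ AB
    B ↦ AC
    C ↦ AC

A->AB, B->AC, C->AC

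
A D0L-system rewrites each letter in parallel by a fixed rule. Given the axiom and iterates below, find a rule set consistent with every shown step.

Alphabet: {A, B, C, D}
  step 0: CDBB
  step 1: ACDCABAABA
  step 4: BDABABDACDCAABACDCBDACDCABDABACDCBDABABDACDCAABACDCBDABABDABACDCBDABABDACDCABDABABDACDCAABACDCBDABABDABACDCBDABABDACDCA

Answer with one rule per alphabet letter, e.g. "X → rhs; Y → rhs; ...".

  step 0 ⇒ step 1: CDBB ⇒ A·CDC·ABA·ABA
    B ↦ ABA
    C ↦ A
    D ↦ CDC
    A ↦ BD  (constrained at step 1)

A->BD, B->ABA, C->A, D->CDC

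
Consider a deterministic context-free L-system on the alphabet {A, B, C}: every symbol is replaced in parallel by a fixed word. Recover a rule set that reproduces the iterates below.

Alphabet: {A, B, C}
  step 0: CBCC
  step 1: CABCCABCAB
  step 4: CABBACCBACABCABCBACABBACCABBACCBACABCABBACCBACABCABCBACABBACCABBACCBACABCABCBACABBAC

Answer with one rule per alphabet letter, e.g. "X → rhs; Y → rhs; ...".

A->BA, B->C, C->CAB

  step 0 ⇒ step 1: CBCC ⇒ CAB·C·CAB·CAB
    B ↦ C
    C ↦ CAB
    A ↦ BA  (constrained at step 1)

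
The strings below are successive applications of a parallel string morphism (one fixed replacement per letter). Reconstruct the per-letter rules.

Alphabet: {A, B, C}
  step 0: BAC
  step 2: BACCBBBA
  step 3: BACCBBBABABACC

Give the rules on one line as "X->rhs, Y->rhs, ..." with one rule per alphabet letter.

  step 2 ⇒ step 3: BACCBBBA ⇒ BA·CC·B·B·BA·BA·BA·CC
    A ↦ CC
    B ↦ BA
    C ↦ B

A->CC, B->BA, C->B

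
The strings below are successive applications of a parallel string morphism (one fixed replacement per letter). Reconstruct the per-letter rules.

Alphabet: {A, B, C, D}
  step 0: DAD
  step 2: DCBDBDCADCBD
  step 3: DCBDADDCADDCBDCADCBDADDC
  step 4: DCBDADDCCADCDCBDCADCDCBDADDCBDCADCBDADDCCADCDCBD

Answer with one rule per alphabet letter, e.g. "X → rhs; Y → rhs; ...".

  step 3 ⇒ step 4: DCBDADDCADDCBDCADCBDADDC ⇒ DC·BD·AD·DC·CA·DC·DC·BD·CA·DC·DC·BD·AD·DC·BD·CA·DC·BD·AD·DC·CA·DC·DC·BD
    A ↦ CA
    B ↦ AD
    C ↦ BD
    D ↦ DC

A->CA, B->AD, C->BD, D->DC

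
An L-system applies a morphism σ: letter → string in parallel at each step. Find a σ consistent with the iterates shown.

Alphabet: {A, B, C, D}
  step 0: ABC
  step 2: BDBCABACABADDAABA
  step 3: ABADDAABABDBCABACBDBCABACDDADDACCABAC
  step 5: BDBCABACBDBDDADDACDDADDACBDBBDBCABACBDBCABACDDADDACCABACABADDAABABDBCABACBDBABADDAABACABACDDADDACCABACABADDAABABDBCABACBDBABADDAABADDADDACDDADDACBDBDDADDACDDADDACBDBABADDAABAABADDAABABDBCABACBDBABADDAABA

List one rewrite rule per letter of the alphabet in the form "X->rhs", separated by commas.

A->C, B->ABA, C->BDB, D->DDA

  step 2 ⇒ step 3: BDBCABACABADDAABA ⇒ ABA·DDA·ABA·BDB·C·ABA·C·BDB·C·ABA·C·DDA·DDA·C·C·ABA·C
    A ↦ C
    B ↦ ABA
    C ↦ BDB
    D ↦ DDA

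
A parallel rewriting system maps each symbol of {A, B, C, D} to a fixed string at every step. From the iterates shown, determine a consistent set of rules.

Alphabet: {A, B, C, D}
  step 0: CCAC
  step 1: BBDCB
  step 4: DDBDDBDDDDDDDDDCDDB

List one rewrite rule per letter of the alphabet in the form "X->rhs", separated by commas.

A->DC, B->A, C->B, D->DD

  step 0 ⇒ step 1: CCAC ⇒ B·B·DC·B
    A ↦ DC
    C ↦ B
    B ↦ A  (constrained at step 1)
    D ↦ DD  (constrained at step 1)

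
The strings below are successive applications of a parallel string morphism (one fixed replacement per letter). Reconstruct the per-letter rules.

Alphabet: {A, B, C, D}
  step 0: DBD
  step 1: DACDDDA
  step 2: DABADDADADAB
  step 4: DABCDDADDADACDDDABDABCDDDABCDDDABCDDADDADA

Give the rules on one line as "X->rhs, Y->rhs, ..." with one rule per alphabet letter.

A->B, B->CDD, C->AD, D->DA

  step 1 ⇒ step 2: DACDDDA ⇒ DA·B·AD·DA·DA·DA·B
    A ↦ B
    C ↦ AD
    D ↦ DA
  step 0 ⇒ step 1: DBD ⇒ DA·CDD·DA
    B ↦ CDD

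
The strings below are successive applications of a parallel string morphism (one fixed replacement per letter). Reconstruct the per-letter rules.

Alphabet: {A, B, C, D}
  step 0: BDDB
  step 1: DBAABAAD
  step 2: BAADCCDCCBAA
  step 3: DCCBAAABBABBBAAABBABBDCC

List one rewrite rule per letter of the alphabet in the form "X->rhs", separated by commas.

A->C, B->D, C->ABB, D->BAA

  step 2 ⇒ step 3: BAADCCDCCBAA ⇒ D·C·C·BAA·ABB·ABB·BAA·ABB·ABB·D·C·C
    A ↦ C
    B ↦ D
    C ↦ ABB
    D ↦ BAA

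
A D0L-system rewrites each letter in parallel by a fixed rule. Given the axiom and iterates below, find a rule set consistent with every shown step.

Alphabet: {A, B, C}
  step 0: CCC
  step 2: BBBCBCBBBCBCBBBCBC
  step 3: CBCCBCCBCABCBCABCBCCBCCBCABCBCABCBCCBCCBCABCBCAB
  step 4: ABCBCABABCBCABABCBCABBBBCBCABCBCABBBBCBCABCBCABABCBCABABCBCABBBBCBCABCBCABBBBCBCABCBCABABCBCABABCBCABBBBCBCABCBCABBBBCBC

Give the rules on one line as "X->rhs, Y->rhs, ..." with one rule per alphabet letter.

A->BBB, B->CBC, C->AB

  step 3 ⇒ step 4: CBCCBCCBCABCBCABCBCCBCCBCABCBCABCBCCBCCBCABCBCAB ⇒ AB·CBC·AB·AB·CBC·AB·AB·CBC·AB·BBB·CBC·AB·CBC·AB·BBB·CBC·AB·CBC·AB·AB·CBC·AB·AB·CBC·AB·BBB·CBC·AB·CBC·AB·BBB·CBC·AB·CBC·AB·AB·CBC·AB·AB·CBC·AB·BBB·CBC·AB·CBC·AB·BBB·CBC
    A ↦ BBB
    B ↦ CBC
    C ↦ AB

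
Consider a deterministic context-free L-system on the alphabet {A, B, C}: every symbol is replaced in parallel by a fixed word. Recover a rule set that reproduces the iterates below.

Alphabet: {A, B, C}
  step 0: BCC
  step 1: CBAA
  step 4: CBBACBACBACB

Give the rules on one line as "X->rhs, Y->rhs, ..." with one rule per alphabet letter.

  step 0 ⇒ step 1: BCC ⇒ CB·A·A
    B ↦ CB
    C ↦ A
    A ↦ B  (constrained at step 1)

A->B, B->CB, C->A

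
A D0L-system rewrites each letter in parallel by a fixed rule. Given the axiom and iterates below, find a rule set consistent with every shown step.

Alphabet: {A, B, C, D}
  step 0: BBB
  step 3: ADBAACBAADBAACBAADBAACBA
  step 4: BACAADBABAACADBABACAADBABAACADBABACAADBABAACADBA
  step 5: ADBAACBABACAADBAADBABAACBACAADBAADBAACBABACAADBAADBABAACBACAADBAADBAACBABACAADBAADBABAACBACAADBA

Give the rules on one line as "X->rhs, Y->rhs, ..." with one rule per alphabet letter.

  step 4 ⇒ step 5: BACAADBABAACADBABACAADBABAACADBABACAADBABAACADBA ⇒ AD·BA·AC·BA·BA·CA·AD·BA·AD·BA·BA·AC·BA·CA·AD·BA·AD·BA·AC·BA·BA·CA·AD·BA·AD·BA·BA·AC·BA·CA·AD·BA·AD·BA·AC·BA·BA·CA·AD·BA·AD·BA·BA·AC·BA·CA·AD·BA
    A ↦ BA
    B ↦ AD
    C ↦ AC
    D ↦ CA

A->BA, B->AD, C->AC, D->CA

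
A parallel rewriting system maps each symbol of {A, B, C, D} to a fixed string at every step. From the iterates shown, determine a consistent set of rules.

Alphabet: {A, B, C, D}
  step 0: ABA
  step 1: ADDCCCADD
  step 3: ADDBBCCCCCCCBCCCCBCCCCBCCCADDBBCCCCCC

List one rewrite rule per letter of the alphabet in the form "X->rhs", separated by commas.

  step 0 ⇒ step 1: ABA ⇒ ADD·CCC·ADD
    A ↦ ADD
    B ↦ CCC
    C ↦ CB  (constrained at step 1)
    D ↦ B  (constrained at step 1)

A->ADD, B->CCC, C->CB, D->B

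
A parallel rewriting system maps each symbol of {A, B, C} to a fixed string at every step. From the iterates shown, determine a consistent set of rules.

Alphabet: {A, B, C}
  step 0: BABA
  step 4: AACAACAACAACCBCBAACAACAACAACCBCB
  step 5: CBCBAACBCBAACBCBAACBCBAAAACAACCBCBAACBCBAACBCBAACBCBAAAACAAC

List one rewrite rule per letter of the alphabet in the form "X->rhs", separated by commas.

  step 4 ⇒ step 5: AACAACAACAACCBCBAACAACAACAACCBCB ⇒ CB·CB·AA·CB·CB·AA·CB·CB·AA·CB·CB·AA·AA·C·AA·C·CB·CB·AA·CB·CB·AA·CB·CB·AA·CB·CB·AA·AA·C·AA·C
    A ↦ CB
    B ↦ C
    C ↦ AA

A->CB, B->C, C->AA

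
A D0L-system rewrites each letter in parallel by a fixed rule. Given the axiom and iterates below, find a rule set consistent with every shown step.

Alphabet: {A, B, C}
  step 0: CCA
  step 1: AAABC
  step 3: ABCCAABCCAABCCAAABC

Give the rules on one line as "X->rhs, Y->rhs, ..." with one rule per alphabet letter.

A->ABC, B->C, C->A

  step 0 ⇒ step 1: CCA ⇒ A·A·ABC
    A ↦ ABC
    C ↦ A
    B ↦ C  (constrained at step 1)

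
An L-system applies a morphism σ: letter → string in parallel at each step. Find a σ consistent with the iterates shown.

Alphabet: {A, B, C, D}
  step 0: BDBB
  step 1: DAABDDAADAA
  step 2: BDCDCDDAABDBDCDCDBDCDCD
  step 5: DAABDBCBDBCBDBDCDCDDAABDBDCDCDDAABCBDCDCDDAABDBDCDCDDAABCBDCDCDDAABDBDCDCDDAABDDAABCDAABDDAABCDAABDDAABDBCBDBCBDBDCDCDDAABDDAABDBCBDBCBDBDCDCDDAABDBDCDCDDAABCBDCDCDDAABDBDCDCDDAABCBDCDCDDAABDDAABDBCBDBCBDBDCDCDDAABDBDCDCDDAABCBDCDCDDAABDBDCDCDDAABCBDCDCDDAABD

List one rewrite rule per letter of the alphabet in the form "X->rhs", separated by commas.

A->CD, B->DAA, C->BC, D->BD

  step 1 ⇒ step 2: DAABDDAADAA ⇒ BD·CD·CD·DAA·BD·BD·CD·CD·BD·CD·CD
    A ↦ CD
    B ↦ DAA
    D ↦ BD
    C ↦ BC  (constrained at step 2)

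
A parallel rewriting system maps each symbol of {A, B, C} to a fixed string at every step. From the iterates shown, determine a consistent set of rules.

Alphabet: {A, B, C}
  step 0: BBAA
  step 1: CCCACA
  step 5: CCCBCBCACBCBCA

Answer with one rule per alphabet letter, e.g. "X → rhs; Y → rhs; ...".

  step 0 ⇒ step 1: BBAA ⇒ C·C·CA·CA
    A ↦ CA
    B ↦ C
    C ↦ B  (constrained at step 1)

A->CA, B->C, C->B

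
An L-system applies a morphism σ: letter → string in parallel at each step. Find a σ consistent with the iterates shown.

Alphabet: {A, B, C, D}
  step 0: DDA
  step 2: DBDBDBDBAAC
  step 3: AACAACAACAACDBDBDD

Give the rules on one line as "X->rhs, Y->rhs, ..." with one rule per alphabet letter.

  step 2 ⇒ step 3: DBDBDBDBAAC ⇒ AA·C·AA·C·AA·C·AA·C·DB·DB·DD
    A ↦ DB
    B ↦ C
    C ↦ DD
    D ↦ AA

A->DB, B->C, C->DD, D->AA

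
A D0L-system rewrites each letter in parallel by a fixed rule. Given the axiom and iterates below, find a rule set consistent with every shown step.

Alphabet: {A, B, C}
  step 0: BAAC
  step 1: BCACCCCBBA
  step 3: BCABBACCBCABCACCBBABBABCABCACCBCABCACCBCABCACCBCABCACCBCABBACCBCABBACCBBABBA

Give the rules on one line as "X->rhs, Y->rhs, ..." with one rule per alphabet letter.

  step 0 ⇒ step 1: BAAC ⇒ BCA·CC·CC·BBA
    A ↦ CC
    B ↦ BCA
    C ↦ BBA

A->CC, B->BCA, C->BBA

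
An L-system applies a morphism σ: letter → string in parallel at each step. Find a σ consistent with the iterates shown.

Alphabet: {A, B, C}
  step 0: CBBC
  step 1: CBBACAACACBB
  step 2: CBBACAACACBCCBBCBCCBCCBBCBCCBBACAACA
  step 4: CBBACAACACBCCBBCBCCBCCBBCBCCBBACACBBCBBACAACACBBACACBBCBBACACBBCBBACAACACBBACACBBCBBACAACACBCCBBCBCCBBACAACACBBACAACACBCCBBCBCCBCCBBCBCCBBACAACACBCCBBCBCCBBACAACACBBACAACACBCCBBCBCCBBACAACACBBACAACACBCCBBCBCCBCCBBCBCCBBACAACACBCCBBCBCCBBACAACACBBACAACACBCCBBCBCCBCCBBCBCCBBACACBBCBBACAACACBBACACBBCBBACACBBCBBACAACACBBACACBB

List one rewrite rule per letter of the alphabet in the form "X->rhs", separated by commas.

  step 1 ⇒ step 2: CBBACAACACBB ⇒ CBB·ACA·ACA·CBC·CBB·CBC·CBC·CBB·CBC·CBB·ACA·ACA
    A ↦ CBC
    B ↦ ACA
    C ↦ CBB

A->CBC, B->ACA, C->CBB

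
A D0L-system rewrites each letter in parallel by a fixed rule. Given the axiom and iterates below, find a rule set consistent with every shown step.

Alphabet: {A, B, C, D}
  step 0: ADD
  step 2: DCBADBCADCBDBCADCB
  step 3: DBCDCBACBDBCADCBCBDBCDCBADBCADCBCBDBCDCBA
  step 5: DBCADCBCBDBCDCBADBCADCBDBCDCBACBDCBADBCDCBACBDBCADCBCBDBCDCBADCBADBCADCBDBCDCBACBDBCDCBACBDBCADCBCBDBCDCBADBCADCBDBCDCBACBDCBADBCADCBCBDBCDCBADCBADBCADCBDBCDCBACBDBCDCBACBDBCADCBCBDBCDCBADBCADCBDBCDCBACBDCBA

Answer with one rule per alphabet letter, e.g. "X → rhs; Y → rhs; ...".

  step 2 ⇒ step 3: DCBADBCADCBDBCADCB ⇒ DBC·DCB·A·CB·DBC·A·DCB·CB·DBC·DCB·A·DBC·A·DCB·CB·DBC·DCB·A
    A ↦ CB
    B ↦ A
    C ↦ DCB
    D ↦ DBC

A->CB, B->A, C->DCB, D->DBC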